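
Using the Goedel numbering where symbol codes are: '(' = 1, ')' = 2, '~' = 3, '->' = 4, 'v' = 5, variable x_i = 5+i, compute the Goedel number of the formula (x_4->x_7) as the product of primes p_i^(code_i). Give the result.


Formula: (x_4->x_7)
Symbol codes: [1, 9, 4, 12, 2]
Primes: [2, 3, 5, 7, 11]
p_1^1 = 2^1 = 2
p_2^9 = 3^9 = 19683
p_3^4 = 5^4 = 625
p_4^12 = 7^12 = 13841287201
p_5^2 = 11^2 = 121
Product = 41206255966564053750

41206255966564053750


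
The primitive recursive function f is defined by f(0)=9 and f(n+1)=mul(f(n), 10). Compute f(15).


f(0) = 9
f(1) = mul(f(0), 10) = mul(9, 10) = 90
f(2) = mul(f(1), 10) = mul(90, 10) = 900
f(3) = mul(f(2), 10) = mul(900, 10) = 9000
f(4) = mul(f(3), 10) = mul(9000, 10) = 90000
f(5) = mul(f(4), 10) = mul(90000, 10) = 900000
f(6) = mul(f(5), 10) = mul(900000, 10) = 9000000
f(7) = mul(f(6), 10) = mul(9000000, 10) = 90000000
f(8) = mul(f(7), 10) = mul(90000000, 10) = 900000000
f(9) = mul(f(8), 10) = mul(900000000, 10) = 9000000000
f(10) = mul(f(9), 10) = mul(9000000000, 10) = 90000000000
f(11) = mul(f(10), 10) = mul(90000000000, 10) = 900000000000
f(12) = mul(f(11), 10) = mul(900000000000, 10) = 9000000000000
f(13) = mul(f(12), 10) = mul(9000000000000, 10) = 90000000000000
f(14) = mul(f(13), 10) = mul(90000000000000, 10) = 900000000000000
f(15) = mul(f(14), 10) = mul(900000000000000, 10) = 9000000000000000


9000000000000000


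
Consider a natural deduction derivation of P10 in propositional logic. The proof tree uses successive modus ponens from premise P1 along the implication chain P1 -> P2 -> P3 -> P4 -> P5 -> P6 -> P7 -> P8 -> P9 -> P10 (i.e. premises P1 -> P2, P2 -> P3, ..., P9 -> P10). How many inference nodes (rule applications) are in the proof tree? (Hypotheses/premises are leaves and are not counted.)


We have a chain: P1 -> P2 -> P3 -> P4 -> P5 -> P6 -> P7 -> P8 -> P9 -> P10.
Each modus ponens application produces the next variable.
The chain has 10 propositions, so 10-1 = 9 modus ponens steps.
Total inference nodes = 9

9


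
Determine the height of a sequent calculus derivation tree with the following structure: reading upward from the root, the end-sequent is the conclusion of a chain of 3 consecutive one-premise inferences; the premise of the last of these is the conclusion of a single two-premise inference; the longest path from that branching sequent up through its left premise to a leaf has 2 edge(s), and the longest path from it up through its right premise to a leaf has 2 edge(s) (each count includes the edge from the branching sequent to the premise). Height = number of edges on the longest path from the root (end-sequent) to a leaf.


Longest path through the left premise: 2 edges (measured from the branching sequent)
Longest path through the right premise: 2 edges
Height of the subtree rooted at the branching sequent: max(2, 2) = 2
The branching sequent sits 3 edges above the root (the chain of one-premise inferences), so height = 2 + 3 = 5

5


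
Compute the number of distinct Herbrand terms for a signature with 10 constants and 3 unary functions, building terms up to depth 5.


Herbrand terms by depth:
Depth 0: 10 constants
Depth 1: 30 new terms (running total: 40)
Depth 2: 90 new terms (running total: 130)
Depth 3: 270 new terms (running total: 400)
Depth 4: 810 new terms (running total: 1210)
Depth 5: 2430 new terms (running total: 3640)
Total distinct ground terms = 3640

3640


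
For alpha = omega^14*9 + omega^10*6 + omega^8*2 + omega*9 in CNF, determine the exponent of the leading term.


CNF: omega^14*9 + omega^10*6 + omega^8*2 + omega*9
The leading term is omega^14*9, which has exponent 14.

14


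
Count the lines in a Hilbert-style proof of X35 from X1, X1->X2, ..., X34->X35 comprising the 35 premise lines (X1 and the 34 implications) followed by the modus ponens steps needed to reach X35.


We have 35 premise lines: X1 and 34 implications.
Each implication is detached once by MP, giving 34 MP lines.
35 premise lines + 34 MP lines = 69 total lines.

69


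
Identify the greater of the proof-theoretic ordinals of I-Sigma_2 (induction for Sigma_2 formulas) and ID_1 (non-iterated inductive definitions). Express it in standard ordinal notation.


Proof-theoretic ordinal of I-Sigma_2 (induction for Sigma_2 formulas): omega^(omega^omega)
Proof-theoretic ordinal of ID_1 (non-iterated inductive definitions): psi_0(epsilon_{Omega+1})
Comparing: omega^(omega^omega) < psi_0(epsilon_{Omega+1}).
The larger ordinal is psi_0(epsilon_{Omega+1}) (from ID_1 (non-iterated inductive definitions)).

psi_0(epsilon_{Omega+1})


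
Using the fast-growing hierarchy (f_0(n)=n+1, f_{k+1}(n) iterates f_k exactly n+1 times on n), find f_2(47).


f_2(47) = f_1^48(47)
f_1(m) = 2m + 1.
Iterating: f_1^k(n) = 2^k*(n+1) - 1.
f_2(47) = 2^48*(47+1) - 1 = 281474976710656*48 - 1 = 13510798882111487

13510798882111487


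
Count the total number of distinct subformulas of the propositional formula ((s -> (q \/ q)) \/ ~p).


Formula: ((s -> (q \/ q)) \/ ~p)
Subformulas found:
  1. q
  2. s
  3. p
  4. ~p
  5. (q \/ q)
  6. (s -> (q \/ q))
  7. ((s -> (q \/ q)) \/ ~p)
Total distinct subformulas = 7

7


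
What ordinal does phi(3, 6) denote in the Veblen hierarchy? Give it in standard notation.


phi(3, 6):
phi(3, beta) = eta_beta (the beta-th eta number, fixed point of zeta).
phi(3, 6) = eta_6

eta_6


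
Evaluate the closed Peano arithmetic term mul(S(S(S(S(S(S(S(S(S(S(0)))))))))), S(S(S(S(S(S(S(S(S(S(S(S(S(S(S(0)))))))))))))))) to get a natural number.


mul(S^10(0), S^15(0)):
S^10(0) = 10
S^15(0) = 15
10 * 15 = 150

150


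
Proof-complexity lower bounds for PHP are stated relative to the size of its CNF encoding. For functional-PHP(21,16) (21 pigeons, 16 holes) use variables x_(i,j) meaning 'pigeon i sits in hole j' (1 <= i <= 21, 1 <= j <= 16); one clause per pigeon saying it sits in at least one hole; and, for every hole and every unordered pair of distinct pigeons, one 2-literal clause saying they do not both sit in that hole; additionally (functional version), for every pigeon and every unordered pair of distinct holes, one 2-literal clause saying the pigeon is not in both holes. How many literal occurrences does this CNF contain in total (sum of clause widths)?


functional-PHP(21,16): 21 pigeons, 16 holes, 21*16 = 336 variables.
- pigeon clauses: one per pigeon -> 21 clauses of width 16 -> 336 literals
- hole clauses: 16 holes * C(21,2) = 16 * 210 -> 3360 clauses of width 2 -> 6720 literals
- functional clauses: 21 pigeons * C(16,2) = 21 * 120 -> 2520 clauses of width 2 -> 5040 literals
Total literal occurrences = 336 + 6720 + 5040 = 12096

12096


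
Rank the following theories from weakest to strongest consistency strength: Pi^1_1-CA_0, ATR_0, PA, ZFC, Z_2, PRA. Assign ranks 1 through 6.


Ordering by consistency strength:
1. PRA
2. PA
3. ATR_0
4. Pi^1_1-CA_0
5. Z_2
6. ZFC


Pi^1_1-CA_0=4, ATR_0=3, PA=2, ZFC=6, Z_2=5, PRA=1


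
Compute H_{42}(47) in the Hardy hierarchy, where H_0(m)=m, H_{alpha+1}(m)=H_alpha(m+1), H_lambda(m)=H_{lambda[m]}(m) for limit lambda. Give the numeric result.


H_42(47):
For finite ordinals k, H_k(n) = n + k (each successor step adds 1).
H_42(47) = 47 + 42 = 89

89


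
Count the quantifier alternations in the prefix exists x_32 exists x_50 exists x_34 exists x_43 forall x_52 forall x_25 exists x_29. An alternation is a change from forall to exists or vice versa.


Walk the prefix and count type changes:
  position 1: exists -> exists
  position 2: exists -> exists
  position 3: exists -> exists
  position 4: exists -> forall <-- alternation
  position 5: forall -> forall
  position 6: forall -> exists <-- alternation
Total alternations = 2

2


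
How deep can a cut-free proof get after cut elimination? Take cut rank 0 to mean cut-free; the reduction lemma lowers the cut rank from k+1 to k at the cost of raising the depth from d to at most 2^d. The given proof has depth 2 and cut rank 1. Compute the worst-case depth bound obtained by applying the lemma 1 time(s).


Each rank reduction sends depth d to at most 2^d; cut rank r needs r reductions.
2_0(2) = 2
2_1(2) = 2^2 = 4
Cut-free depth bound = 4

4


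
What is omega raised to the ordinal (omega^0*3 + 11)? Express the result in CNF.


omega^(omega^0*3 + 11):
omega^0 = 1, so the exponent is 3 + 11 = 14 (finite ordinal addition).
Result = omega^14, already a single CNF term.

omega^14


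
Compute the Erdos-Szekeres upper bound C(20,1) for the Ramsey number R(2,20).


R(2,20) <= C(2+20-2, 2-1) = C(20, 1)
C(20, 1) = 20! / (1! * 19!)
= 20

20


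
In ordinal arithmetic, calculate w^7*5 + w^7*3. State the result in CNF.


Ordinal addition w^7*5 + w^7*3:
Both terms have the same exponent 7.
w^e*c + w^e*d = w^e*(c+d).
Result = w^7*(5+3) = w^7*8

w^7*8


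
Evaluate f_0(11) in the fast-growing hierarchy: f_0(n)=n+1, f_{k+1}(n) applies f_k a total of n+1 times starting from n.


f_0(11) = 11 + 1 = 12

12


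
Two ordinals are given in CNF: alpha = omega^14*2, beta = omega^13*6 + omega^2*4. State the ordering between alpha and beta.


Compare term by term from highest exponent:
alpha = omega^14*2
beta = omega^13*6 + omega^2*4
Term 1: alpha has omega^14*2, beta has omega^13*6
Term 2: alpha has omega^0*0, beta has omega^2*4
Result: alpha > beta

alpha > beta


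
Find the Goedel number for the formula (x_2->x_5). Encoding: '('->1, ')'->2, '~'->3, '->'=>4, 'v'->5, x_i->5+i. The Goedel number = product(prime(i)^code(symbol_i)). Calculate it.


Formula: (x_2->x_5)
Symbol codes: [1, 7, 4, 10, 2]
Primes: [2, 3, 5, 7, 11]
p_1^1 = 2^1 = 2
p_2^7 = 3^7 = 2187
p_3^4 = 5^4 = 625
p_4^10 = 7^10 = 282475249
p_5^2 = 11^2 = 121
Product = 93438222146403750

93438222146403750


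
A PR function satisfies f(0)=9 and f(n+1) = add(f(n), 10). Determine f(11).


f(0) = 9
f(1) = add(f(0), 10) = add(9, 10) = 19
f(2) = add(f(1), 10) = add(19, 10) = 29
f(3) = add(f(2), 10) = add(29, 10) = 39
f(4) = add(f(3), 10) = add(39, 10) = 49
f(5) = add(f(4), 10) = add(49, 10) = 59
f(6) = add(f(5), 10) = add(59, 10) = 69
f(7) = add(f(6), 10) = add(69, 10) = 79
f(8) = add(f(7), 10) = add(79, 10) = 89
f(9) = add(f(8), 10) = add(89, 10) = 99
f(10) = add(f(9), 10) = add(99, 10) = 109
f(11) = add(f(10), 10) = add(109, 10) = 119


119


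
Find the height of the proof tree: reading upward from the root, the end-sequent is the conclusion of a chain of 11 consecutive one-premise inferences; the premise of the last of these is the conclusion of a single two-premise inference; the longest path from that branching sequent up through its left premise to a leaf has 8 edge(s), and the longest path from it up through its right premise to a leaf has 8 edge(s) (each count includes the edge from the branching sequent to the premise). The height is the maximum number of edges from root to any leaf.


Longest path through the left premise: 8 edges (measured from the branching sequent)
Longest path through the right premise: 8 edges
Height of the subtree rooted at the branching sequent: max(8, 8) = 8
The branching sequent sits 11 edges above the root (the chain of one-premise inferences), so height = 8 + 11 = 19

19


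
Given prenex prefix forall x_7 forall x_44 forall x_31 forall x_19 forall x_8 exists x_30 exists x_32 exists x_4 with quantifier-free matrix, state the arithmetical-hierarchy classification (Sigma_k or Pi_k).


Leading quantifier is forall, so the class is Pi.
Number of quantifier blocks = alternations + 1 = 1 + 1 = 2.
Classification: Pi_2

Pi_2


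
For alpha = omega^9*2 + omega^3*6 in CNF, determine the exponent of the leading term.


CNF: omega^9*2 + omega^3*6
The leading term is omega^9*2, which has exponent 9.

9


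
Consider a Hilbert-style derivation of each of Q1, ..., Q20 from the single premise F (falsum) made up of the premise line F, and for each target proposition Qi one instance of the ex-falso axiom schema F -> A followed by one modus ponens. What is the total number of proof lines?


Ex falso, line by line:
- 1 premise line (F)
- 20 targets, each needing 1 axiom instance (F -> Qi) + 1 MP = 2 lines: 2 * 20 = 40
Total = 1 + 40 = 41 lines.

41


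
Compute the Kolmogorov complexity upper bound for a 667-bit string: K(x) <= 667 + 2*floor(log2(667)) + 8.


floor(log2(667)) = 9
2 * 9 = 18
K(x) <= 667 + 18 + 8 = 693

693


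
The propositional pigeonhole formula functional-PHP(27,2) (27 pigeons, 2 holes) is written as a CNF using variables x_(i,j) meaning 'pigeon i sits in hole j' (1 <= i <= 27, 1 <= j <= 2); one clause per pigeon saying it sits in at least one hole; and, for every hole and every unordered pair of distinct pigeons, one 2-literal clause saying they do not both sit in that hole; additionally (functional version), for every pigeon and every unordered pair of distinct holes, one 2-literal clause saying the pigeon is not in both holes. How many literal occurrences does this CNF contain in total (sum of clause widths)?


functional-PHP(27,2): 27 pigeons, 2 holes, 27*2 = 54 variables.
- pigeon clauses: one per pigeon -> 27 clauses of width 2 -> 54 literals
- hole clauses: 2 holes * C(27,2) = 2 * 351 -> 702 clauses of width 2 -> 1404 literals
- functional clauses: 27 pigeons * C(2,2) = 27 * 1 -> 27 clauses of width 2 -> 54 literals
Total literal occurrences = 54 + 1404 + 54 = 1512

1512


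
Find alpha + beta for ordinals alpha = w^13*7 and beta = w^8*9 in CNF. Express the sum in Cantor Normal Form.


Ordinal addition w^13*7 + w^8*9:
Leading exponent of alpha (13) > leading exponent of beta (8).
Since alpha's term has higher exponent than beta's leading term,
the sum is simply alpha followed by beta.
Result = w^13*7 + w^8*9

w^13*7 + w^8*9


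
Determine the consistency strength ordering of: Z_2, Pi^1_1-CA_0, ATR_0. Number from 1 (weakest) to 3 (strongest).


Ordering by consistency strength:
1. ATR_0
2. Pi^1_1-CA_0
3. Z_2


Z_2=3, Pi^1_1-CA_0=2, ATR_0=1


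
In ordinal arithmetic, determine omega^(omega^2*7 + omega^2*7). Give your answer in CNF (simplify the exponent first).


omega^(omega^2*7 + omega^2*7):
Both terms of the exponent have the same exponent 2, so they merge: omega^2*7 + omega^2*7 = omega^2*(7+7) = omega^2*14.
omega raised to a CNF ordinal is a single CNF term: Result = omega^(omega^2*14)

omega^(omega^2*14)


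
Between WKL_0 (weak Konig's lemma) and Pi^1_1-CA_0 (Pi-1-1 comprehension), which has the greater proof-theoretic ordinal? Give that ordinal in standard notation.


Proof-theoretic ordinal of WKL_0 (weak Konig's lemma): omega^omega
Proof-theoretic ordinal of Pi^1_1-CA_0 (Pi-1-1 comprehension): psi_0(Omega_omega)
Comparing: omega^omega < psi_0(Omega_omega).
The larger ordinal is psi_0(Omega_omega) (from Pi^1_1-CA_0 (Pi-1-1 comprehension)).

psi_0(Omega_omega)


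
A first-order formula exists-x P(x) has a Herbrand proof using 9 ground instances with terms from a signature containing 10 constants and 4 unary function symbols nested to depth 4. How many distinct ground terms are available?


Herbrand terms by depth:
Depth 0: 10 constants
Depth 1: 40 new terms (running total: 50)
Depth 2: 160 new terms (running total: 210)
Depth 3: 640 new terms (running total: 850)
Depth 4: 2560 new terms (running total: 3410)
Total distinct ground terms = 3410

3410


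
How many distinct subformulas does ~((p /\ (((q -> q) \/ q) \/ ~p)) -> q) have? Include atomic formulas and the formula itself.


Formula: ~((p /\ (((q -> q) \/ q) \/ ~p)) -> q)
Subformulas found:
  1. q
  2. p
  3. ~p
  4. (q -> q)
  5. ((q -> q) \/ q)
  6. (((q -> q) \/ q) \/ ~p)
  7. (p /\ (((q -> q) \/ q) \/ ~p))
  8. ((p /\ (((q -> q) \/ q) \/ ~p)) -> q)
  9. ~((p /\ (((q -> q) \/ q) \/ ~p)) -> q)
Total distinct subformulas = 9

9


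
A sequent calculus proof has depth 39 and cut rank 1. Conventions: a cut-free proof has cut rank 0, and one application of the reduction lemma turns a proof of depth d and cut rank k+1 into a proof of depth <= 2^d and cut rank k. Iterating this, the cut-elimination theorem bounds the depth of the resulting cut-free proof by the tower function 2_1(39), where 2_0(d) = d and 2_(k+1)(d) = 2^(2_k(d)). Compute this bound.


Each rank reduction sends depth d to at most 2^d; cut rank r needs r reductions.
2_0(39) = 39
2_1(39) = 2^39 = 549755813888
Cut-free depth bound = 549755813888

549755813888


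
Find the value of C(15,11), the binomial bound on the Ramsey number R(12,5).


R(12,5) <= C(12+5-2, 12-1) = C(15, 11)
C(15, 11) = 15! / (11! * 4!)
= 1365

1365


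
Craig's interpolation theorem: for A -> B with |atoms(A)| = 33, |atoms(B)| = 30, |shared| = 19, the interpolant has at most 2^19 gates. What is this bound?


Shared atoms = 19
Craig interpolant size bound = 2^19
= 524288

524288


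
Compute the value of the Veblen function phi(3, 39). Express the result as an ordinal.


phi(3, 39):
phi(3, beta) = eta_beta (the beta-th eta number, fixed point of zeta).
phi(3, 39) = eta_39

eta_39


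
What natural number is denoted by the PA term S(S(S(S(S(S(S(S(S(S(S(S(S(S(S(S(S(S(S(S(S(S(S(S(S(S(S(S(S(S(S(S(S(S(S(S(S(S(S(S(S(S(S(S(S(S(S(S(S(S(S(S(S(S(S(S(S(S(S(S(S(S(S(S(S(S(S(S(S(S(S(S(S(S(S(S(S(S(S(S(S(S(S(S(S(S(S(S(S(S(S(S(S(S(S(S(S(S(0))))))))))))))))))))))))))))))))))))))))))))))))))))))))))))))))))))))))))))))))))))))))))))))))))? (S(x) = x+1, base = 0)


Counting successors applied to 0:
98 applications of S to 0 = 98

98


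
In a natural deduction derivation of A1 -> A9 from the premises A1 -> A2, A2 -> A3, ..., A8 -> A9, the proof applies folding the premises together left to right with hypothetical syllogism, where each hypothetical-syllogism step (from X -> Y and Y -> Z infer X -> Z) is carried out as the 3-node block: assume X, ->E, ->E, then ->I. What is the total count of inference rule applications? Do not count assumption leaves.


There are 8 premises in the chain. The first HS step combines premises 1 and 2; each further premise needs one more HS step.
So 8 premises require 8 - 1 = 7 hypothetical-syllogism steps.
Each HS step uses 3 inference nodes (->E, ->E, ->I).
7 * 3 = 21 total inference nodes.

21


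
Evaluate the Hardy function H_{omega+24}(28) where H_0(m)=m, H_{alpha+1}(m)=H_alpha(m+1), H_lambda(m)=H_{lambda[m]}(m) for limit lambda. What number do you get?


H_{omega+24}(28):
Unwind the 24 successor steps: H_{omega+24}(28) = H_omega(28+24) = H_omega(52).
H_omega(m) = H_m(m) = m + m = 2m.
Result = 2 * 52 = 104

104


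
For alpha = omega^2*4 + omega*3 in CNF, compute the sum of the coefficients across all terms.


CNF: omega^2*4 + omega*3
Coefficients: 4 + 3 = 7

7


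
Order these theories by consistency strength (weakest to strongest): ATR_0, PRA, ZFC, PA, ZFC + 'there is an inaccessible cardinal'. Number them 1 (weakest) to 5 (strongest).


Ordering by consistency strength:
1. PRA
2. PA
3. ATR_0
4. ZFC
5. ZFC + 'there is an inaccessible cardinal'


ATR_0=3, PRA=1, ZFC=4, PA=2, ZFC + 'there is an inaccessible cardinal'=5


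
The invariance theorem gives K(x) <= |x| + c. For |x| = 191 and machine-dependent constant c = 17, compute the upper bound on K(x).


K(x) <= |x| + c = 191 + 17 = 208

208


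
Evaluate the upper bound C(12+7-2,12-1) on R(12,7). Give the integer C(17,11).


R(12,7) <= C(12+7-2, 12-1) = C(17, 11)
C(17, 11) = 17! / (11! * 6!)
= 12376

12376


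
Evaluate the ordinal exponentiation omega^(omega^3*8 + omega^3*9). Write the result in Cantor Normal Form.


omega^(omega^3*8 + omega^3*9):
Both terms of the exponent have the same exponent 3, so they merge: omega^3*8 + omega^3*9 = omega^3*(8+9) = omega^3*17.
omega raised to a CNF ordinal is a single CNF term: Result = omega^(omega^3*17)

omega^(omega^3*17)


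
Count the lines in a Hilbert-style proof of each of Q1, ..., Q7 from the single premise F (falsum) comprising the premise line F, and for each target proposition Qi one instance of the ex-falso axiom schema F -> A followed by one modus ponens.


Ex falso, line by line:
- 1 premise line (F)
- 7 targets, each needing 1 axiom instance (F -> Qi) + 1 MP = 2 lines: 2 * 7 = 14
Total = 1 + 14 = 15 lines.

15


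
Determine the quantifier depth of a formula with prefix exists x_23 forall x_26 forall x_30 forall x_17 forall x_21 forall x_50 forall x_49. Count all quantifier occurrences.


Quantifier prefix has 7 quantifier symbols.
Quantifier depth = 7

7


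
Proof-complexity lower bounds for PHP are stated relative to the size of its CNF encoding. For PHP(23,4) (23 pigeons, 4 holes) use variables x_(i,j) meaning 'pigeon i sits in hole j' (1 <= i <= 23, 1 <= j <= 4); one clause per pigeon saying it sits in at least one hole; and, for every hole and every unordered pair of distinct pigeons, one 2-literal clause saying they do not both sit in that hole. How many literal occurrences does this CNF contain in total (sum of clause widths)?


PHP(23,4): 23 pigeons, 4 holes, 23*4 = 92 variables.
- pigeon clauses: one per pigeon -> 23 clauses of width 4 -> 92 literals
- hole clauses: 4 holes * C(23,2) = 4 * 253 -> 1012 clauses of width 2 -> 2024 literals
Total literal occurrences = 92 + 2024 = 2116

2116


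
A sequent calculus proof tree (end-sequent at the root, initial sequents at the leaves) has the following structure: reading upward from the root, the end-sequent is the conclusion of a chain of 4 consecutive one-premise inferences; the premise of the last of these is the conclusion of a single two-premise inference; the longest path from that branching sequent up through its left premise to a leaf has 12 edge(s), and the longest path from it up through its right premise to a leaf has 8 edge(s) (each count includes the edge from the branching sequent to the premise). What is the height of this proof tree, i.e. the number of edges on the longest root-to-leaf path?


Longest path through the left premise: 12 edges (measured from the branching sequent)
Longest path through the right premise: 8 edges
Height of the subtree rooted at the branching sequent: max(12, 8) = 12
The branching sequent sits 4 edges above the root (the chain of one-premise inferences), so height = 12 + 4 = 16

16


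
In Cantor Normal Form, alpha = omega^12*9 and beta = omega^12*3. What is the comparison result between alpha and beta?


Compare term by term from highest exponent:
alpha = omega^12*9
beta = omega^12*3
Term 1: alpha has omega^12*9, beta has omega^12*3
Result: alpha > beta

alpha > beta


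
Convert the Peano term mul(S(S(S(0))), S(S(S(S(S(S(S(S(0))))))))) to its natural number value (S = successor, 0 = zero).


mul(S^3(0), S^8(0)):
S^3(0) = 3
S^8(0) = 8
3 * 8 = 24

24


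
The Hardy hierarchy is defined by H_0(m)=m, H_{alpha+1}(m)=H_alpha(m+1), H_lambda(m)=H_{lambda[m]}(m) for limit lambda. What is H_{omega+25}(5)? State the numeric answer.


H_{omega+25}(5):
Unwind the 25 successor steps: H_{omega+25}(5) = H_omega(5+25) = H_omega(30).
H_omega(m) = H_m(m) = m + m = 2m.
Result = 2 * 30 = 60

60


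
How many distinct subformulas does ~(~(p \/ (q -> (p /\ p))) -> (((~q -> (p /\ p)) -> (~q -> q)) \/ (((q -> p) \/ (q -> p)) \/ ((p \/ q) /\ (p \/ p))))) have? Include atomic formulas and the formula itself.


Formula: ~(~(p \/ (q -> (p /\ p))) -> (((~q -> (p /\ p)) -> (~q -> q)) \/ (((q -> p) \/ (q -> p)) \/ ((p \/ q) /\ (p \/ p)))))
Subformulas found:
  1. q
  2. p
  3. ~q
  4. (p \/ p)
  5. (q -> p)
  6. (p \/ q)
  7. (p /\ p)
  8. (~q -> q)
  9. (q -> (p /\ p))
  10. (~q -> (p /\ p))
  11. ((q -> p) \/ (q -> p))
  12. (p \/ (q -> (p /\ p)))
  13. ((p \/ q) /\ (p \/ p))
  14. ~(p \/ (q -> (p /\ p)))
  15. ((~q -> (p /\ p)) -> (~q -> q))
  16. (((q -> p) \/ (q -> p)) \/ ((p \/ q) /\ (p \/ p)))
  17. (((~q -> (p /\ p)) -> (~q -> q)) \/ (((q -> p) \/ (q -> p)) \/ ((p \/ q) /\ (p \/ p))))
  18. (~(p \/ (q -> (p /\ p))) -> (((~q -> (p /\ p)) -> (~q -> q)) \/ (((q -> p) \/ (q -> p)) \/ ((p \/ q) /\ (p \/ p)))))
  19. ~(~(p \/ (q -> (p /\ p))) -> (((~q -> (p /\ p)) -> (~q -> q)) \/ (((q -> p) \/ (q -> p)) \/ ((p \/ q) /\ (p \/ p)))))
Total distinct subformulas = 19

19


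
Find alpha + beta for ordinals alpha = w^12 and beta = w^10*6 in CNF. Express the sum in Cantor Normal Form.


Ordinal addition w^12 + w^10*6:
Leading exponent of alpha (12) > leading exponent of beta (10).
Since alpha's term has higher exponent than beta's leading term,
the sum is simply alpha followed by beta.
Result = w^12 + w^10*6

w^12 + w^10*6


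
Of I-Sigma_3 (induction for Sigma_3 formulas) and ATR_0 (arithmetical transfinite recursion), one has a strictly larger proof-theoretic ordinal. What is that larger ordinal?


Proof-theoretic ordinal of I-Sigma_3 (induction for Sigma_3 formulas): omega^(omega^(omega^omega))
Proof-theoretic ordinal of ATR_0 (arithmetical transfinite recursion): Gamma_0
Comparing: omega^(omega^(omega^omega)) < Gamma_0.
The larger ordinal is Gamma_0 (from ATR_0 (arithmetical transfinite recursion)).

Gamma_0


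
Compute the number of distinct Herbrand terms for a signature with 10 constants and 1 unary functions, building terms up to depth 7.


Herbrand terms by depth:
Depth 0: 10 constants
Depth 1: 10 new terms (running total: 20)
Depth 2: 10 new terms (running total: 30)
Depth 3: 10 new terms (running total: 40)
Depth 4: 10 new terms (running total: 50)
Depth 5: 10 new terms (running total: 60)
Depth 6: 10 new terms (running total: 70)
Depth 7: 10 new terms (running total: 80)
Total distinct ground terms = 80

80


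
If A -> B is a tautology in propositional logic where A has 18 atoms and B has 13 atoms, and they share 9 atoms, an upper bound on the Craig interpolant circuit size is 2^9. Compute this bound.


Shared atoms = 9
Craig interpolant size bound = 2^9
= 512

512


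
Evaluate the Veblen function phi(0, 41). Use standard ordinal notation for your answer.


phi(0, 41):
phi(0, beta) = omega^beta by definition.
phi(0, 41) = omega^41

omega^41


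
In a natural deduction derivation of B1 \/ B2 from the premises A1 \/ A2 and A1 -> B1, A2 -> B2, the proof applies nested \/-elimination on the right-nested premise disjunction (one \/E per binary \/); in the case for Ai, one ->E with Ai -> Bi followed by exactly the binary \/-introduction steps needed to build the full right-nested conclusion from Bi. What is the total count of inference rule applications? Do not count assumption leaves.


Constructive dilemma with 2 branches, all disjunctions right-nested:
- \/E: the premise has 1 binary \/, each eliminated once: 1 nodes.
- ->E: one per case (Ai with Ai -> Bi gives Bi): 2 nodes.
- \/I: in case i < n, Bi needs 1 step to form Bi \/ (B(i+1) \/ ...) and then i-1 steps to prepend B(i-1), ..., B1, i.e. i steps; in case i = n, B2 needs 1 prepend steps.
  \/I total = (1 + 2 + ... + 1) + 1 = 1 + 1 = 2 nodes.
Total = 1 + 2 + 2 = 5

5


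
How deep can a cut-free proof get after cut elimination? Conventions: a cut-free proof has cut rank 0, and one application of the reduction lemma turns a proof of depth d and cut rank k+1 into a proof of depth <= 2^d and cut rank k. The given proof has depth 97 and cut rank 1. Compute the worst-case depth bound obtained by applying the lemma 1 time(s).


Each rank reduction sends depth d to at most 2^d; cut rank r needs r reductions.
2_0(97) = 97
2_1(97) = 2^97 = 158456325028528675187087900672
Cut-free depth bound = 158456325028528675187087900672

158456325028528675187087900672


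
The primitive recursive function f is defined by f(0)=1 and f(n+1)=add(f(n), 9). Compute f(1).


f(0) = 1
f(1) = add(f(0), 9) = add(1, 9) = 10


10


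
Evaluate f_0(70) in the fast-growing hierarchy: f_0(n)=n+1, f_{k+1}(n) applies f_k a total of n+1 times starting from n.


f_0(70) = 70 + 1 = 71

71


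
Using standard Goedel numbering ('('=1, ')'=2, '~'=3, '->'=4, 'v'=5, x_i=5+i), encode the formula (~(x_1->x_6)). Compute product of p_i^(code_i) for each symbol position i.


Formula: (~(x_1->x_6))
Symbol codes: [1, 3, 1, 6, 4, 11, 2, 2]
Primes: [2, 3, 5, 7, 11, 13, 17, 19]
p_1^1 = 2^1 = 2
p_2^3 = 3^3 = 27
p_3^1 = 5^1 = 5
p_4^6 = 7^6 = 117649
p_5^4 = 11^4 = 14641
p_6^11 = 13^11 = 1792160394037
p_7^2 = 17^2 = 289
p_8^2 = 19^2 = 361
Product = 86957023357428362797959690390

86957023357428362797959690390


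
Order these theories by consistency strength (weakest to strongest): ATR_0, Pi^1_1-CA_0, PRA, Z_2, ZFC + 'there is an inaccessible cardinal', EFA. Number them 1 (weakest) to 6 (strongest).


Ordering by consistency strength:
1. EFA
2. PRA
3. ATR_0
4. Pi^1_1-CA_0
5. Z_2
6. ZFC + 'there is an inaccessible cardinal'


ATR_0=3, Pi^1_1-CA_0=4, PRA=2, Z_2=5, ZFC + 'there is an inaccessible cardinal'=6, EFA=1


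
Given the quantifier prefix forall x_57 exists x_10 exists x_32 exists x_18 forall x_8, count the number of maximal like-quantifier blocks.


Alternations = 2.
Blocks = alternations + 1 = 3

3


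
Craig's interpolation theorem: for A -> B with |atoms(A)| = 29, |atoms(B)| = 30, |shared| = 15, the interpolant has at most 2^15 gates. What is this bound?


Shared atoms = 15
Craig interpolant size bound = 2^15
= 32768

32768


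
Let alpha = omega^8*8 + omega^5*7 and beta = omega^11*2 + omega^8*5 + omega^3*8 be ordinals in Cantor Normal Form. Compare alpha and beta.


Compare term by term from highest exponent:
alpha = omega^8*8 + omega^5*7
beta = omega^11*2 + omega^8*5 + omega^3*8
Term 1: alpha has omega^8*8, beta has omega^11*2
Term 2: alpha has omega^5*7, beta has omega^8*5
Term 3: alpha has omega^0*0, beta has omega^3*8
Result: alpha < beta

alpha < beta


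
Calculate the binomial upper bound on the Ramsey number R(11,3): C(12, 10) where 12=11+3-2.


R(11,3) <= C(11+3-2, 11-1) = C(12, 10)
C(12, 10) = 12! / (10! * 2!)
= 66

66


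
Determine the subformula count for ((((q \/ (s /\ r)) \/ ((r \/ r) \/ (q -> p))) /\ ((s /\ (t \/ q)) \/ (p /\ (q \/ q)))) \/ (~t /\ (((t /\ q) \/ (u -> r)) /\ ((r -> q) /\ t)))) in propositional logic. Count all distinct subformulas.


Formula: ((((q \/ (s /\ r)) \/ ((r \/ r) \/ (q -> p))) /\ ((s /\ (t \/ q)) \/ (p /\ (q \/ q)))) \/ (~t /\ (((t /\ q) \/ (u -> r)) /\ ((r -> q) /\ t))))
Subformulas found:
  1. r
  2. q
  3. s
  4. u
  5. t
  6. p
  7. ~t
  8. (r -> q)
  9. (q -> p)
  10. (s /\ r)
  11. (r \/ r)
  12. (u -> r)
  13. (t \/ q)
  14. (q \/ q)
  15. (t /\ q)
  16. ((r -> q) /\ t)
  17. (s /\ (t \/ q))
  18. (p /\ (q \/ q))
  19. (q \/ (s /\ r))
  20. ((t /\ q) \/ (u -> r))
  21. ((r \/ r) \/ (q -> p))
  22. ((s /\ (t \/ q)) \/ (p /\ (q \/ q)))
  23. ((q \/ (s /\ r)) \/ ((r \/ r) \/ (q -> p)))
  24. (((t /\ q) \/ (u -> r)) /\ ((r -> q) /\ t))
  25. (~t /\ (((t /\ q) \/ (u -> r)) /\ ((r -> q) /\ t)))
  26. (((q \/ (s /\ r)) \/ ((r \/ r) \/ (q -> p))) /\ ((s /\ (t \/ q)) \/ (p /\ (q \/ q))))
  27. ((((q \/ (s /\ r)) \/ ((r \/ r) \/ (q -> p))) /\ ((s /\ (t \/ q)) \/ (p /\ (q \/ q)))) \/ (~t /\ (((t /\ q) \/ (u -> r)) /\ ((r -> q) /\ t))))
Total distinct subformulas = 27

27


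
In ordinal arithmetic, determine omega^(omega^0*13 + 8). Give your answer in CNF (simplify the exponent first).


omega^(omega^0*13 + 8):
omega^0 = 1, so the exponent is 13 + 8 = 21 (finite ordinal addition).
Result = omega^21, already a single CNF term.

omega^21


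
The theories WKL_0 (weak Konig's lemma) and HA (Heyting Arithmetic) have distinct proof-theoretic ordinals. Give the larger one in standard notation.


Proof-theoretic ordinal of WKL_0 (weak Konig's lemma): omega^omega
Proof-theoretic ordinal of HA (Heyting Arithmetic): epsilon_0
Comparing: omega^omega < epsilon_0.
The larger ordinal is epsilon_0 (from HA (Heyting Arithmetic)).

epsilon_0


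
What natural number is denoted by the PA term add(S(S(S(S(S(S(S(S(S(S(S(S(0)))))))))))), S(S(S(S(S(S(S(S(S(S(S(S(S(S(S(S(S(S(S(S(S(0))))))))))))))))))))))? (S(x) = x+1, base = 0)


add(S^12(0), S^21(0)):
S^12(0) = 12
S^21(0) = 21
12 + 21 = 33

33


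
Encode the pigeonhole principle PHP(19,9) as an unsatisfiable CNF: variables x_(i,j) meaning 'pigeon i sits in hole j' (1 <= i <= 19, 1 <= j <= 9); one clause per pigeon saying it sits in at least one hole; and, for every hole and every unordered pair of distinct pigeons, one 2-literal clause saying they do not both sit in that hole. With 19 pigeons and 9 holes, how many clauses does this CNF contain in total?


PHP(19,9): 19 pigeons, 9 holes, 19*9 = 171 variables.
- pigeon clauses: one per pigeon -> 19 clauses
- hole clauses: 9 holes * C(19,2) = 9 * 171 -> 1539 clauses
Total clauses = 19 + 1539 = 1558

1558


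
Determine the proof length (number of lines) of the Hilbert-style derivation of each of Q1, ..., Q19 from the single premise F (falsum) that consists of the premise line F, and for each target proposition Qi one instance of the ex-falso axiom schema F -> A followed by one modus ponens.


Ex falso, line by line:
- 1 premise line (F)
- 19 targets, each needing 1 axiom instance (F -> Qi) + 1 MP = 2 lines: 2 * 19 = 38
Total = 1 + 38 = 39 lines.

39


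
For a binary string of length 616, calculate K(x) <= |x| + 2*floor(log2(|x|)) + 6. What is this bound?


floor(log2(616)) = 9
2 * 9 = 18
K(x) <= 616 + 18 + 6 = 640

640


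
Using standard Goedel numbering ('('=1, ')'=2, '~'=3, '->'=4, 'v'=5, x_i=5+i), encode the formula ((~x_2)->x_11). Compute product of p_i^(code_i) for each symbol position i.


Formula: ((~x_2)->x_11)
Symbol codes: [1, 1, 3, 7, 2, 4, 16, 2]
Primes: [2, 3, 5, 7, 11, 13, 17, 19]
p_1^1 = 2^1 = 2
p_2^1 = 3^1 = 3
p_3^3 = 5^3 = 125
p_4^7 = 7^7 = 823543
p_5^2 = 11^2 = 121
p_6^4 = 13^4 = 28561
p_7^16 = 17^16 = 48661191875666868481
p_8^2 = 19^2 = 361
Product = 37496977915433526421381644492925877250

37496977915433526421381644492925877250


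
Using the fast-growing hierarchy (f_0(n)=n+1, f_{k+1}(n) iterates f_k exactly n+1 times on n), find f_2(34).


f_2(34) = f_1^35(34)
f_1(m) = 2m + 1.
Iterating: f_1^k(n) = 2^k*(n+1) - 1.
f_2(34) = 2^35*(34+1) - 1 = 34359738368*35 - 1 = 1202590842879

1202590842879


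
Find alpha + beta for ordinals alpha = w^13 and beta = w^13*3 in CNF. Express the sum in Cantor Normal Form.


Ordinal addition w^13 + w^13*3:
Both terms have the same exponent 13.
w^e*c + w^e*d = w^e*(c+d).
Result = w^13*(1+3) = w^13*4

w^13*4


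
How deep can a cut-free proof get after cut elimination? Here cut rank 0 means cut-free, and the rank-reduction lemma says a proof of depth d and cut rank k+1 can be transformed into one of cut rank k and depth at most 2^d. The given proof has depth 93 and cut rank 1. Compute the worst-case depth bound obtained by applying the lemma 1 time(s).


Each rank reduction sends depth d to at most 2^d; cut rank r needs r reductions.
2_0(93) = 93
2_1(93) = 2^93 = 9903520314283042199192993792
Cut-free depth bound = 9903520314283042199192993792

9903520314283042199192993792


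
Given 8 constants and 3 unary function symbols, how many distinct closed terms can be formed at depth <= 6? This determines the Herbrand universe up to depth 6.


Herbrand terms by depth:
Depth 0: 8 constants
Depth 1: 24 new terms (running total: 32)
Depth 2: 72 new terms (running total: 104)
Depth 3: 216 new terms (running total: 320)
Depth 4: 648 new terms (running total: 968)
Depth 5: 1944 new terms (running total: 2912)
Depth 6: 5832 new terms (running total: 8744)
Total distinct ground terms = 8744

8744


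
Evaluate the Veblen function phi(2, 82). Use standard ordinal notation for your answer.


phi(2, 82):
phi(2, beta) = zeta_beta (the beta-th zeta number, fixed point of epsilon).
phi(2, 82) = zeta_82

zeta_82


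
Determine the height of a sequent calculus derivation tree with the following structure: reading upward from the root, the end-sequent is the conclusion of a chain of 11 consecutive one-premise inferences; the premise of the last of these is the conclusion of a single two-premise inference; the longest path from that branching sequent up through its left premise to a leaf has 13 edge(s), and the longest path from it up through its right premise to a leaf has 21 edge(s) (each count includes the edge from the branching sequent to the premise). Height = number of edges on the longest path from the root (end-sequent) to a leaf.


Longest path through the left premise: 13 edges (measured from the branching sequent)
Longest path through the right premise: 21 edges
Height of the subtree rooted at the branching sequent: max(13, 21) = 21
The branching sequent sits 11 edges above the root (the chain of one-premise inferences), so height = 21 + 11 = 32

32


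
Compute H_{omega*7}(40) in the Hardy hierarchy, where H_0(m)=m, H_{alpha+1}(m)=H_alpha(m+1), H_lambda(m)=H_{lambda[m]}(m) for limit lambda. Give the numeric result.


H_{omega*7}(40):
For the Hardy hierarchy, H_{omega*k}(n) = 2^k * n.
2^7 = 128.
128 * 40 = 5120

5120


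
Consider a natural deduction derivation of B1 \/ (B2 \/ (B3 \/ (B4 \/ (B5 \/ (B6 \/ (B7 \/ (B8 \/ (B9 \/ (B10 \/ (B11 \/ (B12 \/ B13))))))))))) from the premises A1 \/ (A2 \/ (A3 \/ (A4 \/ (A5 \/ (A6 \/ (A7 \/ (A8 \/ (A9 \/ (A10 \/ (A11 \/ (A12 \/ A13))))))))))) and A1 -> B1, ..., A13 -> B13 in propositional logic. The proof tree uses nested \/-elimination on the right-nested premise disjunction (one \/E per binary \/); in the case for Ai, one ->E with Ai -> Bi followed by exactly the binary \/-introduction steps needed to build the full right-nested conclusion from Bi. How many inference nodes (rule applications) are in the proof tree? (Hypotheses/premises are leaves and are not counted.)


Constructive dilemma with 13 branches, all disjunctions right-nested:
- \/E: the premise has 12 binary \/, each eliminated once: 12 nodes.
- ->E: one per case (Ai with Ai -> Bi gives Bi): 13 nodes.
- \/I: in case i < n, Bi needs 1 step to form Bi \/ (B(i+1) \/ ...) and then i-1 steps to prepend B(i-1), ..., B1, i.e. i steps; in case i = n, B13 needs 12 prepend steps.
  \/I total = (1 + 2 + ... + 12) + 12 = 78 + 12 = 90 nodes.
Total = 12 + 13 + 90 = 115

115


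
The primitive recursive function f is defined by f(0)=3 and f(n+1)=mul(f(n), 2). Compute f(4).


f(0) = 3
f(1) = mul(f(0), 2) = mul(3, 2) = 6
f(2) = mul(f(1), 2) = mul(6, 2) = 12
f(3) = mul(f(2), 2) = mul(12, 2) = 24
f(4) = mul(f(3), 2) = mul(24, 2) = 48


48


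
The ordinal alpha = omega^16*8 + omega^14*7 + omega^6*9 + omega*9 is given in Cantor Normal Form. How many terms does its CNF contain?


CNF: omega^16*8 + omega^14*7 + omega^6*9 + omega*9
Count the summands separated by '+':
  term 1: omega^16*8
  term 2: omega^14*7
  term 3: omega^6*9
  term 4: omega*9
Total terms = 4

4


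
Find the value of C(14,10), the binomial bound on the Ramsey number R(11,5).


R(11,5) <= C(11+5-2, 11-1) = C(14, 10)
C(14, 10) = 14! / (10! * 4!)
= 1001

1001


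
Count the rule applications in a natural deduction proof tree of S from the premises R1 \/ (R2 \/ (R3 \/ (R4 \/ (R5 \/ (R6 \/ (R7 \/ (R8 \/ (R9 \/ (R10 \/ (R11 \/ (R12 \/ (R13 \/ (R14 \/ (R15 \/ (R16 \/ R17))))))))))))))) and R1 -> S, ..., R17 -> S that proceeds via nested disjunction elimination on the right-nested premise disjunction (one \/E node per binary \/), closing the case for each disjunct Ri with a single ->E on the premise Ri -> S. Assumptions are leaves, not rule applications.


The premise R1 \/ (R2 \/ (R3 \/ (R4 \/ (R5 \/ (R6 \/ (R7 \/ (R8 \/ (R9 \/ (R10 \/ (R11 \/ (R12 \/ (R13 \/ (R14 \/ (R15 \/ (R16 \/ R17))))))))))))))) contains 17 disjuncts, hence 16 binary \/ connectives.
- Each binary \/ is eliminated once: 16 \/E nodes.
- Each of the 17 cases Ri derives S by one ->E with Ri -> S: 17 ->E nodes.
Total = 16 + 17 = 33

33


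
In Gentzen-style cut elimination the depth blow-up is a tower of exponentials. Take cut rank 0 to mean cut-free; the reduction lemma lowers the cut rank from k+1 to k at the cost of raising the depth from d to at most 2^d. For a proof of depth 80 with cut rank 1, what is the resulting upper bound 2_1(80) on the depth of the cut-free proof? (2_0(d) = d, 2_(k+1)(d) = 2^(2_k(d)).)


Each rank reduction sends depth d to at most 2^d; cut rank r needs r reductions.
2_0(80) = 80
2_1(80) = 2^80 = 1208925819614629174706176
Cut-free depth bound = 1208925819614629174706176

1208925819614629174706176
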